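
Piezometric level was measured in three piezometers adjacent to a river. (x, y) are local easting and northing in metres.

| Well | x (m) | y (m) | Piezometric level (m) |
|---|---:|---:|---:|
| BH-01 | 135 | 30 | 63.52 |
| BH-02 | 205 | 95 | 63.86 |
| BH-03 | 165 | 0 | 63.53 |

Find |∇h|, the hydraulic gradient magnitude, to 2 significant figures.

0.0036

Taking BH-01 as reference: BH-02−BH-01 = (70, 65, +0.34); BH-03−BH-01 = (30, -30, +0.01).
Solve a·Δx + b·Δy = Δh: det = 70·(-30) − 30·65 = -4050.
∂h/∂x = [(+0.34)·(-30) − (+0.01)·65] / -4050 = +0.002679
∂h/∂y = [70·(+0.01) − 30·(+0.34)] / -4050 = +0.002346
|∇h| = √(0.002679² + 0.002346²) = 0.003561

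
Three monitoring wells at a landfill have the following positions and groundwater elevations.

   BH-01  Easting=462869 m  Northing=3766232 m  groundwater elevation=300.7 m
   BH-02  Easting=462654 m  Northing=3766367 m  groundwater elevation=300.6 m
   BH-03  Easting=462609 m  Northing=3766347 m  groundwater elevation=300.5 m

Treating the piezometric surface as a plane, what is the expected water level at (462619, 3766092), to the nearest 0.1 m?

300.1 m

Differences from BH-01: to BH-02 (Δx, Δy, Δh) = (-215, 135, -0.1); to BH-03 = (-260, 115, -0.2).
Determinant of the coordinate differences = (-215)·115 − (-260)·135 = 10375.
∂h/∂x = [(-0.1)·115 − (-0.2)·135] / 10375 = +0.001494
∂h/∂y = [(-215)·(-0.2) − (-260)·(-0.1)] / 10375 = +0.001639
h(462619, 3766092) = 300.7 + (+0.001494)·(-250) + (+0.001639)·(-140) = 300.7 -0.373 -0.229 = 300.097 m.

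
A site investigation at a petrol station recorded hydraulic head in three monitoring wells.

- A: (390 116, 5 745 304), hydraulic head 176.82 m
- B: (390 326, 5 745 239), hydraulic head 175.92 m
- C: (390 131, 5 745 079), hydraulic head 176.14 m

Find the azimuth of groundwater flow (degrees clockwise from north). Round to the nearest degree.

Taking A as reference: B−A = (210, -65, -0.90); C−A = (15, -225, -0.68).
Determinant of the coordinate differences = 210·(-225) − 15·(-65) = -46275.
∂h/∂x = [(-0.90)·(-225) − (-0.68)·(-65)] / -46275 = -0.003421
∂h/∂y = [210·(-0.68) − 15·(-0.90)] / -46275 = +0.002794
Flow direction (−∇h) has components (+0.003421 E, -0.002794 N).
Azimuth = atan2(E, N) = atan2(+0.003421, -0.002794) = 129.2° ≈ 129°.

129°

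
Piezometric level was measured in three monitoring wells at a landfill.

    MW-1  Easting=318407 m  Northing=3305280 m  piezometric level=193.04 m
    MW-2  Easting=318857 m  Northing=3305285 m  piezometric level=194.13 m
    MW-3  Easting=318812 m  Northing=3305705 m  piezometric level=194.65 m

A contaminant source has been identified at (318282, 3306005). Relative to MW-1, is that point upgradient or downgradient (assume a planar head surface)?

upgradient

With h = a·x + b·y + c and MW-1 as origin, the differences give:
  450·a + 5·b = +1.09
  405·a + 425·b = +1.61
Eliminate b (×425 and ×5, subtract): 189225·a = 455.200 → a = ∂h/∂x = +0.002406
Back-substitute: b = ∂h/∂y = +0.001496.
Head at (318282, 3306005) = 193.04 + (+0.002406)·(-125) + (+0.001496)·(725) = 193.82 m.
That is higher than the 193.04 m at MW-1, so the point is upgradient.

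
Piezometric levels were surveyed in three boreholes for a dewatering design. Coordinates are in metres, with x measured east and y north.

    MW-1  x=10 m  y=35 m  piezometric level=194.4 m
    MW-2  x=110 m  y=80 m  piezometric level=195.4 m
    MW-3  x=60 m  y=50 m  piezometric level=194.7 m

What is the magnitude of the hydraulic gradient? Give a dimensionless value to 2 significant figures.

0.027

Differences from MW-1: to MW-2 (Δx, Δy, Δh) = (100, 45, +1.0); to MW-3 = (50, 15, +0.3).
Solve a·Δx + b·Δy = Δh: det = 100·15 − 50·45 = -750.
∂h/∂x = [(+1.0)·15 − (+0.3)·45] / -750 = -0.002000
∂h/∂y = [100·(+0.3) − 50·(+1.0)] / -750 = +0.02667
|∇h| = √(-0.002000² + 0.02667²) = 0.02674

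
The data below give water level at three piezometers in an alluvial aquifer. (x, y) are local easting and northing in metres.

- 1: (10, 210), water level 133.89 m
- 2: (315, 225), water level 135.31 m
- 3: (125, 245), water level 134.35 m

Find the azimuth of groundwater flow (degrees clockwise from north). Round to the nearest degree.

298°

Three-point gradient (reference 1): Δ to 2 = (305, 15, +1.42), Δ to 3 = (115, 35, +0.46).
∂h/∂x = +0.004782, ∂h/∂y = -0.002570 (det = 8950).
Flow direction (−∇h) has components (-0.004782 E, +0.002570 N).
Azimuth = atan2(E, N) = atan2(-0.004782, +0.002570) = 298.3° ≈ 298°.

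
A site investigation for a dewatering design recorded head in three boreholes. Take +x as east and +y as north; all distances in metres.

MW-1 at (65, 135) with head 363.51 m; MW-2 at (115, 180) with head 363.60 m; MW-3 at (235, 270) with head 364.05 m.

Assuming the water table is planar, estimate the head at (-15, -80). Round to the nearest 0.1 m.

Three-point gradient (reference MW-1): Δ to MW-2 = (50, 45, +0.09), Δ to MW-3 = (170, 135, +0.54).
∂h/∂x = +0.01350, ∂h/∂y = -0.01300 (det = -900).
h(-15, -80) = 363.51 + (+0.01350)·(-80) + (-0.01300)·(-215) = 363.51 -1.080 +2.795 = 365.225 m.

365.2 m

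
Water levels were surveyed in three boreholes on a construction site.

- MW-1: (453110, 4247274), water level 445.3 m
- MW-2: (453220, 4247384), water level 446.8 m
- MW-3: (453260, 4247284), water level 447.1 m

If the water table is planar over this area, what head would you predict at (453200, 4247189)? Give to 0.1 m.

446.2 m

Taking MW-1 as reference: MW-2−MW-1 = (110, 110, +1.5); MW-3−MW-1 = (150, 10, +1.8).
Solve a·Δx + b·Δy = Δh: det = 110·10 − 150·110 = -15400.
∂h/∂x = [(+1.5)·10 − (+1.8)·110] / -15400 = +0.01188
∂h/∂y = [110·(+1.8) − 150·(+1.5)] / -15400 = +0.001753
h(453200, 4247189) = 445.3 + (+0.01188)·(90) + (+0.001753)·(-85) = 445.3 +1.069 -0.149 = 446.220 m.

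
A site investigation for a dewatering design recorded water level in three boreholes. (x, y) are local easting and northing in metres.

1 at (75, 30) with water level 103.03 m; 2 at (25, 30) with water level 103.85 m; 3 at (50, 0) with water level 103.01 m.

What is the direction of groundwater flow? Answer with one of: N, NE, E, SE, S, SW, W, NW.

SE

Differences from 1: to 2 (Δx, Δy, Δh) = (-50, 0, +0.82); to 3 = (-25, -30, -0.02).
Solve a·Δx + b·Δy = Δh: det = (-50)·(-30) − (-25)·0 = 1500.
∂h/∂x = [(+0.82)·(-30) − (-0.02)·0] / 1500 = -0.01640
∂h/∂y = [(-50)·(-0.02) − (-25)·(+0.82)] / 1500 = +0.01433
Flow = −∇h = (+0.01640 east, -0.01433 north), which points southeast.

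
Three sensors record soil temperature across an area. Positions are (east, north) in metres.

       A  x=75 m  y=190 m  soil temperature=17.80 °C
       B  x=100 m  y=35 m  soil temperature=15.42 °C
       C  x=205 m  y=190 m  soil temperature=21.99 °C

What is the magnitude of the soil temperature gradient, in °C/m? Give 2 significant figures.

0.038 °C/m

With T = a·x + b·y + c and A as origin, the differences give:
  25·a + (-155)·b = -2.38
  130·a + 0·b = +4.19
Eliminate b (×0 and ×(-155), subtract): 20150·a = 649.450 → a = ∂T/∂x = +0.03223
Back-substitute: b = ∂T/∂y = +0.02055.
|∇f| = √(0.03223² + 0.02055²) = 0.03822 °C/m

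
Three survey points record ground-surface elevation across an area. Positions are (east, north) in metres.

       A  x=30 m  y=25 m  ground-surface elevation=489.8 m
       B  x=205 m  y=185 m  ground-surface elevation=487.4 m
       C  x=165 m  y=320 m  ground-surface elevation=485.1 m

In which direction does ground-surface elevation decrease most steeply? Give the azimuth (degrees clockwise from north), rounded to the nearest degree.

355°

Differences from A: to B (Δx, Δy, Δh) = (175, 160, -2.4); to C = (135, 295, -4.7).
Determinant of the coordinate differences = 175·295 − 135·160 = 30025.
∂z/∂x = [(-2.4)·295 − (-4.7)·160] / 30025 = +0.001465
∂z/∂y = [175·(-4.7) − 135·(-2.4)] / 30025 = -0.01660
Steepest decrease is along −∇f: components (-0.001465 E, +0.01660 N).
Azimuth = atan2(-0.001465, +0.01660) = 355.0° ≈ 355°.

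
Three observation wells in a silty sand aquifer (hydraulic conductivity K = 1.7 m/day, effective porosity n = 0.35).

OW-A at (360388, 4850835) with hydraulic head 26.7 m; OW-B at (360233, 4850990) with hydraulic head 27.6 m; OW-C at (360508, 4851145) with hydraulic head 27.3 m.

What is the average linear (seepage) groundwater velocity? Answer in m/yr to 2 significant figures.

With h = a·x + b·y + c and OW-A as origin, the differences give:
  (-155)·a + 155·b = +0.9
  120·a + 310·b = +0.6
Eliminate b (×310 and ×155, subtract): -66650·a = 186.00 → a = ∂h/∂x = -0.002791
Back-substitute: b = ∂h/∂y = +0.003016.
|∇h| = √(-0.002791² + 0.003016²) = 0.004109
Seepage velocity v = K·i/n = 1.7 × 0.004109 / 0.35 = 0.01996 m/day = 7.29 m/yr.

7.3 m/yr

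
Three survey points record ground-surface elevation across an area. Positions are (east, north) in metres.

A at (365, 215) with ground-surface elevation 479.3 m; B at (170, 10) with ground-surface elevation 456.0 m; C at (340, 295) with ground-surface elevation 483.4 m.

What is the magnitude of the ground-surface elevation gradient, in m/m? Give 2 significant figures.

Differences from A: to B (Δx, Δy, Δh) = (-195, -205, -23.3); to C = (-25, 80, +4.1).
Solve a·Δx + b·Δy = Δz: det = (-195)·80 − (-25)·(-205) = -20725.
∂z/∂x = [(-23.3)·80 − (+4.1)·(-205)] / -20725 = +0.04938
∂z/∂y = [(-195)·(+4.1) − (-25)·(-23.3)] / -20725 = +0.06668
|∇f| = √(0.04938² + 0.06668²) = 0.08297 m/m

0.083 m/m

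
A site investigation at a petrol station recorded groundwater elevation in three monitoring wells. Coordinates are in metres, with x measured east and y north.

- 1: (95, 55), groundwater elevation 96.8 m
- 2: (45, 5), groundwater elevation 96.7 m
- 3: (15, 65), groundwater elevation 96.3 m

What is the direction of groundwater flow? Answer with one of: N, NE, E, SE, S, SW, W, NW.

With h = a·x + b·y + c and 1 as origin, the differences give:
  (-50)·a + (-50)·b = -0.1
  (-80)·a + 10·b = -0.5
Eliminate b (×10 and ×(-50), subtract): -4500·a = -26.00 → a = ∂h/∂x = +0.005778
Back-substitute: b = ∂h/∂y = -0.003778.
Flow = −∇h = (-0.005778 east, +0.003778 north), which points northwest.

NW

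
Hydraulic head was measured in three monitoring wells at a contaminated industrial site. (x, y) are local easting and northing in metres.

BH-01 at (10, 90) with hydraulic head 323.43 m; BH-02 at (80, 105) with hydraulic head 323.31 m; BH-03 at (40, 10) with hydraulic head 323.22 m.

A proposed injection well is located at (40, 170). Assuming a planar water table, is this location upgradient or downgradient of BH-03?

With h = a·x + b·y + c and BH-01 as origin, the differences give:
  70·a + 15·b = -0.12
  30·a + (-80)·b = -0.21
Eliminate b (×(-80) and ×15, subtract): -6050·a = 12.750 → a = ∂h/∂x = -0.002107
Back-substitute: b = ∂h/∂y = +0.001835.
Head at (40, 170) = 323.43 + (-0.002107)·(30) + (+0.001835)·(80) = 323.51 m.
That is higher than the 323.22 m at BH-03, so the point is upgradient.

upgradient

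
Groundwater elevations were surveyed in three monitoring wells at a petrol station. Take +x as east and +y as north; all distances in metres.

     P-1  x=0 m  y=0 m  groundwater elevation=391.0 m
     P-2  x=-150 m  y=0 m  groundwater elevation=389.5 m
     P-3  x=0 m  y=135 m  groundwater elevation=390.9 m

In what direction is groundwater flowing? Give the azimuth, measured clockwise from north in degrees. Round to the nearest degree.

∂h/∂x = (389.5 − 391.0) / (-150 − 0) = +0.01000
∂h/∂y = (390.9 − 391.0) / (135 − 0) = -0.0007407
Flow direction (−∇h) has components (-0.01000 E, +0.0007407 N).
Azimuth = atan2(E, N) = atan2(-0.01000, +0.0007407) = 274.2° ≈ 274°.

274°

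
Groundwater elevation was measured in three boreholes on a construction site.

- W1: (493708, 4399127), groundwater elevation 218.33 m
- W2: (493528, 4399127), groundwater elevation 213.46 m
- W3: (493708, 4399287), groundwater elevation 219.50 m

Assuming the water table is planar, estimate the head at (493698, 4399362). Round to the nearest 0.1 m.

∂h/∂x = (213.46 − 218.33) / (493528 − 493708) = +0.02706
∂h/∂y = (219.50 − 218.33) / (4399287 − 4399127) = +0.007312
h(493698, 4399362) = 218.33 + (+0.02706)·(-10) + (+0.007312)·(235) = 218.33 -0.271 +1.718 = 219.778 m.

219.8 m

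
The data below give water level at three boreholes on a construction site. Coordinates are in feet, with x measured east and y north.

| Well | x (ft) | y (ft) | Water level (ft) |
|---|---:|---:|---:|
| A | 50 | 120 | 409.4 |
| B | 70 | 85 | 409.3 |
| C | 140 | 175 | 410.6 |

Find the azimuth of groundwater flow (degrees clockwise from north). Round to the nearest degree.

228°

Taking A as reference: B−A = (20, -35, -0.1); C−A = (90, 55, +1.2).
Determinant of the coordinate differences = 20·55 − 90·(-35) = 4250.
∂h/∂x = [(-0.1)·55 − (+1.2)·(-35)] / 4250 = +0.008588
∂h/∂y = [20·(+1.2) − 90·(-0.1)] / 4250 = +0.007765
Flow direction (−∇h) has components (-0.008588 E, -0.007765 N).
Azimuth = atan2(E, N) = atan2(-0.008588, -0.007765) = 227.9° ≈ 228°.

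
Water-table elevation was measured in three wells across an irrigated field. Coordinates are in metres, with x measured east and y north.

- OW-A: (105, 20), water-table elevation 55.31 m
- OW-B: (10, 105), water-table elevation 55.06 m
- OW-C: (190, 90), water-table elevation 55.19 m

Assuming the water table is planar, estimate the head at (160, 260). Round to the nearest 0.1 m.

54.8 m

Taking OW-A as reference: OW-B−OW-A = (-95, 85, -0.25); OW-C−OW-A = (85, 70, -0.12).
Solve a·Δx + b·Δy = Δh: det = (-95)·70 − 85·85 = -13875.
∂h/∂x = [(-0.25)·70 − (-0.12)·85] / -13875 = +0.0005261
∂h/∂y = [(-95)·(-0.12) − 85·(-0.25)] / -13875 = -0.002353
h(160, 260) = 55.31 + (+0.0005261)·(55) + (-0.002353)·(240) = 55.31 +0.029 -0.565 = 54.774 m.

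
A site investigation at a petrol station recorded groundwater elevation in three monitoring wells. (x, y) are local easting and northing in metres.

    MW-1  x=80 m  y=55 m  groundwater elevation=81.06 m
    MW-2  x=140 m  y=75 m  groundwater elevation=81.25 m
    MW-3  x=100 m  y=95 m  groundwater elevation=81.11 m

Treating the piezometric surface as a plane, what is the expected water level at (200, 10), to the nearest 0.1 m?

Differences from MW-1: to MW-2 (Δx, Δy, Δh) = (60, 20, +0.19); to MW-3 = (20, 40, +0.05).
Solve a·Δx + b·Δy = Δh: det = 60·40 − 20·20 = 2000.
∂h/∂x = [(+0.19)·40 − (+0.05)·20] / 2000 = +0.003300
∂h/∂y = [60·(+0.05) − 20·(+0.19)] / 2000 = -0.0004000
h(200, 10) = 81.06 + (+0.003300)·(120) + (-0.0004000)·(-45) = 81.06 +0.396 +0.018 = 81.474 m.

81.5 m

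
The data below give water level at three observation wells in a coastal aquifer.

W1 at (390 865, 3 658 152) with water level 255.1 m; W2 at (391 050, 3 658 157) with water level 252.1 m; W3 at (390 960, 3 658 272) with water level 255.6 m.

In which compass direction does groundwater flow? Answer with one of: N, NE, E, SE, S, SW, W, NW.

With h = a·x + b·y + c and W1 as origin, the differences give:
  185·a + 5·b = -3.0
  95·a + 120·b = +0.5
Eliminate b (×120 and ×5, subtract): 21725·a = -362.50 → a = ∂h/∂x = -0.01669
Back-substitute: b = ∂h/∂y = +0.01738.
Flow = −∇h = (+0.01669 east, -0.01738 north), which points southeast.

SE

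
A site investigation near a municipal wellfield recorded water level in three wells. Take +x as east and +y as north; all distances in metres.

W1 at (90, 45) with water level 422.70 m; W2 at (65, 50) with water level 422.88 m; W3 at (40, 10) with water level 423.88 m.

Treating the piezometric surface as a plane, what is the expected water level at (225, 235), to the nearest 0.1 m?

417.8 m

With h = a·x + b·y + c and W1 as origin, the differences give:
  (-25)·a + 5·b = +0.18
  (-50)·a + (-35)·b = +1.18
Eliminate b (×(-35) and ×5, subtract): 1125·a = -12.200 → a = ∂h/∂x = -0.01084
Back-substitute: b = ∂h/∂y = -0.01822.
h(225, 235) = 422.70 + (-0.01084)·(135) + (-0.01822)·(190) = 422.70 -1.464 -3.462 = 417.774 m.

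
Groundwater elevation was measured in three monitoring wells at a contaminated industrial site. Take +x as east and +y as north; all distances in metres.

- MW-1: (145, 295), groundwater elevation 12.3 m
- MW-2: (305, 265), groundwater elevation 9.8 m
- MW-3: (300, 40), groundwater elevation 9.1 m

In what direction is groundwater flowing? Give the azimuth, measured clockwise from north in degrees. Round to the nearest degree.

103°

With h = a·x + b·y + c and MW-1 as origin, the differences give:
  160·a + (-30)·b = -2.5
  155·a + (-255)·b = -3.2
Eliminate b (×(-255) and ×(-30), subtract): -36150·a = 541.50 → a = ∂h/∂x = -0.01498
Back-substitute: b = ∂h/∂y = +0.003444.
Flow direction (−∇h) has components (+0.01498 E, -0.003444 N).
Azimuth = atan2(E, N) = atan2(+0.01498, -0.003444) = 102.9° ≈ 103°.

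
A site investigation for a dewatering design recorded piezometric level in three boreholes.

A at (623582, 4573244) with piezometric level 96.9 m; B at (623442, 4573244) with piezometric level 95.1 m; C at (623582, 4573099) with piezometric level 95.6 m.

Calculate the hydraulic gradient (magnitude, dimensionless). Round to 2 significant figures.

∂h/∂x = (95.1 − 96.9) / (623442 − 623582) = +0.01286
∂h/∂y = (95.6 − 96.9) / (4573099 − 4573244) = +0.008966
|∇h| = √(0.01286² + 0.008966²) = 0.01568

0.016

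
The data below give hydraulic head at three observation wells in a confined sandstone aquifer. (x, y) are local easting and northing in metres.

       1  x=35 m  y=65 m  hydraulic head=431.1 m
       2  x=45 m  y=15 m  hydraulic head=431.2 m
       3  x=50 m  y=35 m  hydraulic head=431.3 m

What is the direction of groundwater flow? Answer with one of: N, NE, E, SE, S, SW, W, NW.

W

Differences from 1: to 2 (Δx, Δy, Δh) = (10, -50, +0.1); to 3 = (15, -30, +0.2).
Solve a·Δx + b·Δy = Δh: det = 10·(-30) − 15·(-50) = 450.
∂h/∂x = [(+0.1)·(-30) − (+0.2)·(-50)] / 450 = +0.01556
∂h/∂y = [10·(+0.2) − 15·(+0.1)] / 450 = +0.001111
Flow = −∇h = (-0.01556 east, -0.001111 north), which points west.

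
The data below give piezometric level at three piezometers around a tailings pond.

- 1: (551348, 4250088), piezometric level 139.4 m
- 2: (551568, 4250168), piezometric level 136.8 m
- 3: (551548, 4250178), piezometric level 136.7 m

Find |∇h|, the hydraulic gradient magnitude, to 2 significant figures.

Taking 1 as reference: 2−1 = (220, 80, -2.6); 3−1 = (200, 90, -2.7).
Determinant of the coordinate differences = 220·90 − 200·80 = 3800.
∂h/∂x = [(-2.6)·90 − (-2.7)·80] / 3800 = -0.004737
∂h/∂y = [220·(-2.7) − 200·(-2.6)] / 3800 = -0.01947
|∇h| = √(-0.004737² + -0.01947²) = 0.02004

0.020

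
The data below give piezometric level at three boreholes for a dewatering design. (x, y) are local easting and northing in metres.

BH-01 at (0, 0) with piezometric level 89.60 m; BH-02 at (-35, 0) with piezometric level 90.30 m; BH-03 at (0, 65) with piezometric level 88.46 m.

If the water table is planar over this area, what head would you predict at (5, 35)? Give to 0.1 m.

∂h/∂x = (90.30 − 89.60) / (-35 − 0) = -0.02000
∂h/∂y = (88.46 − 89.60) / (65 − 0) = -0.01754
h(5, 35) = 89.60 + (-0.02000)·(5) + (-0.01754)·(35) = 89.60 -0.100 -0.614 = 88.886 m.

88.9 m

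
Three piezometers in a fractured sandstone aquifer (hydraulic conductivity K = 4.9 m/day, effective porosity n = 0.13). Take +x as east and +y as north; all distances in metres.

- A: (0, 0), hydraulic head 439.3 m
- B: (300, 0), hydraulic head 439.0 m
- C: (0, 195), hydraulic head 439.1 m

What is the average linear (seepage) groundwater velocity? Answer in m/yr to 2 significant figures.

20 m/yr

∂h/∂x = (439.0 − 439.3) / (300 − 0) = -0.001000
∂h/∂y = (439.1 − 439.3) / (195 − 0) = -0.001026
|∇h| = √(-0.001000² + -0.001026²) = 0.001433
Seepage velocity v = K·i/n = 4.9 × 0.001433 / 0.13 = 0.05401 m/day = 19.73 m/yr.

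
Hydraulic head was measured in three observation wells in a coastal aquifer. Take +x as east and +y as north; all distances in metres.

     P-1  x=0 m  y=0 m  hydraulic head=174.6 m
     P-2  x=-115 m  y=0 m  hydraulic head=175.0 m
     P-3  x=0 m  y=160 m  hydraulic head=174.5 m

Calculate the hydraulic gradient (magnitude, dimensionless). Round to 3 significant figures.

∂h/∂x = (175.0 − 174.6) / (-115 − 0) = -0.003478
∂h/∂y = (174.5 − 174.6) / (160 − 0) = -0.0006250
|∇h| = √(-0.003478² + -0.0006250²) = 0.003534

0.00353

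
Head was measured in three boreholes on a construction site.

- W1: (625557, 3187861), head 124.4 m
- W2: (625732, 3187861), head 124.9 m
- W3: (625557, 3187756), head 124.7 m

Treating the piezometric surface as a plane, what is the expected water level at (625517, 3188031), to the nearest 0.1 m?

∂h/∂x = (124.9 − 124.4) / (625732 − 625557) = +0.002857
∂h/∂y = (124.7 − 124.4) / (3187756 − 3187861) = -0.002857
h(625517, 3188031) = 124.4 + (+0.002857)·(-40) + (-0.002857)·(170) = 124.4 -0.114 -0.486 = 123.800 m.

123.8 m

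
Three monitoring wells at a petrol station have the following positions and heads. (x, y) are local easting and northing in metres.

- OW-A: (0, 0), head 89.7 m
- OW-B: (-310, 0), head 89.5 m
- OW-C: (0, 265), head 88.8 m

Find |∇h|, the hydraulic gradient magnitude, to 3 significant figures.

∂h/∂x = (89.5 − 89.7) / (-310 − 0) = +0.0006452
∂h/∂y = (88.8 − 89.7) / (265 − 0) = -0.003396
|∇h| = √(0.0006452² + -0.003396²) = 0.003457

0.00346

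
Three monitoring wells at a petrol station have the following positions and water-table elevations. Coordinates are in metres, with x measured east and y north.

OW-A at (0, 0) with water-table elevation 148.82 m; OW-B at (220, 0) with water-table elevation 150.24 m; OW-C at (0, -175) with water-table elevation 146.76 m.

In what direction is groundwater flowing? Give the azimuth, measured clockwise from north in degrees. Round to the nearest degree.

209°

∂h/∂x = (150.24 − 148.82) / (220 − 0) = +0.006455
∂h/∂y = (146.76 − 148.82) / (-175 − 0) = +0.01177
Flow direction (−∇h) has components (-0.006455 E, -0.01177 N).
Azimuth = atan2(E, N) = atan2(-0.006455, -0.01177) = 208.7° ≈ 209°.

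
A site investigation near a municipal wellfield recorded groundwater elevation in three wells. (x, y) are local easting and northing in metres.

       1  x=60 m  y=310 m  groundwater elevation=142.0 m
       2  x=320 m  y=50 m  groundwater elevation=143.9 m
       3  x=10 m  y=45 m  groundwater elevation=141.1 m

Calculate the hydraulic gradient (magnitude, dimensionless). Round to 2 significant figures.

Taking 1 as reference: 2−1 = (260, -260, +1.9); 3−1 = (-50, -265, -0.9).
Determinant of the coordinate differences = 260·(-265) − (-50)·(-260) = -81900.
∂h/∂x = [(+1.9)·(-265) − (-0.9)·(-260)] / -81900 = +0.009005
∂h/∂y = [260·(-0.9) − (-50)·(+1.9)] / -81900 = +0.001697
|∇h| = √(0.009005² + 0.001697²) = 0.009164

0.0092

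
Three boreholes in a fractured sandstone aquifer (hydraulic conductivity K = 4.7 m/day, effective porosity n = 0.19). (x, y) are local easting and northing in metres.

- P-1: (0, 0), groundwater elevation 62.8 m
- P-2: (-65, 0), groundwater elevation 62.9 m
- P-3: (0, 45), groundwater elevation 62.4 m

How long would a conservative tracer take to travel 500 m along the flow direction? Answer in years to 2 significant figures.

6.1 years

∂h/∂x = (62.9 − 62.8) / (-65 − 0) = -0.001538
∂h/∂y = (62.4 − 62.8) / (45 − 0) = -0.008889
|∇h| = √(-0.001538² + -0.008889²) = 0.009021
Seepage velocity v = K·i/n = 4.7 × 0.009021 / 0.19 = 0.2232 m/day.
t = 500 / 0.2232 = 2240 days = 6.13 years.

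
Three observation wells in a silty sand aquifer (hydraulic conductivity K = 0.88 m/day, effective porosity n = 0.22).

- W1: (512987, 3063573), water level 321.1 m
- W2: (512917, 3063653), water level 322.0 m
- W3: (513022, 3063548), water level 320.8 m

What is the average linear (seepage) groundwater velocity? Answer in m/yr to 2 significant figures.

15 m/yr

Differences from W1: to W2 (Δx, Δy, Δh) = (-70, 80, +0.9); to W3 = (35, -25, -0.3).
Determinant of the coordinate differences = (-70)·(-25) − 35·80 = -1050.
∂h/∂x = [(+0.9)·(-25) − (-0.3)·80] / -1050 = -0.001429
∂h/∂y = [(-70)·(-0.3) − 35·(+0.9)] / -1050 = +0.010000
|∇h| = √(-0.001429² + 0.010000²) = 0.0101
Seepage velocity v = K·i/n = 0.88 × 0.0101 / 0.22 = 0.0404 m/day = 14.76 m/yr.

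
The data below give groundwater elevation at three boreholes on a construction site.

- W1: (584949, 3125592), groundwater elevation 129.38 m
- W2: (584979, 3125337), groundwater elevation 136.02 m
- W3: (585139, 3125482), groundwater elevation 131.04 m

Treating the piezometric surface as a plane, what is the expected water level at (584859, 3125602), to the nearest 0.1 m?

Taking W1 as reference: W2−W1 = (30, -255, +6.64); W3−W1 = (190, -110, +1.66).
Solve a·Δx + b·Δy = Δh: det = 30·(-110) − 190·(-255) = 45150.
∂h/∂x = [(+6.64)·(-110) − (+1.66)·(-255)] / 45150 = -0.006802
∂h/∂y = [30·(+1.66) − 190·(+6.64)] / 45150 = -0.02684
h(584859, 3125602) = 129.38 + (-0.006802)·(-90) + (-0.02684)·(10) = 129.38 +0.612 -0.268 = 129.724 m.

129.7 m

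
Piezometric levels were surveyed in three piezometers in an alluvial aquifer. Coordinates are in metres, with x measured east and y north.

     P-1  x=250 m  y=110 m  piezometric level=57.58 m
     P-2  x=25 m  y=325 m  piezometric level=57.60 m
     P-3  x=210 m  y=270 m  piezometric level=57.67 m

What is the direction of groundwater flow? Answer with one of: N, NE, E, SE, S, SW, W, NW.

SW

With h = a·x + b·y + c and P-1 as origin, the differences give:
  (-225)·a + 215·b = +0.02
  (-40)·a + 160·b = +0.09
Eliminate b (×160 and ×215, subtract): -27400·a = -16.150 → a = ∂h/∂x = +0.0005894
Back-substitute: b = ∂h/∂y = +0.0007099.
Flow = −∇h = (-0.0005894 east, -0.0007099 north), which points southwest.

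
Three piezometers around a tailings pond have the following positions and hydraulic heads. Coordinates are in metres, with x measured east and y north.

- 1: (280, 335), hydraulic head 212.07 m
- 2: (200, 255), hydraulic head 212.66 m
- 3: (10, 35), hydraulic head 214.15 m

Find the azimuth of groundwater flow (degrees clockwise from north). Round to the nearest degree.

056°

Taking 1 as reference: 2−1 = (-80, -80, +0.59); 3−1 = (-270, -300, +2.08).
Determinant of the coordinate differences = (-80)·(-300) − (-270)·(-80) = 2400.
∂h/∂x = [(+0.59)·(-300) − (+2.08)·(-80)] / 2400 = -0.004417
∂h/∂y = [(-80)·(+2.08) − (-270)·(+0.59)] / 2400 = -0.002958
Flow direction (−∇h) has components (+0.004417 E, +0.002958 N).
Azimuth = atan2(E, N) = atan2(+0.004417, +0.002958) = 56.2° ≈ 056°.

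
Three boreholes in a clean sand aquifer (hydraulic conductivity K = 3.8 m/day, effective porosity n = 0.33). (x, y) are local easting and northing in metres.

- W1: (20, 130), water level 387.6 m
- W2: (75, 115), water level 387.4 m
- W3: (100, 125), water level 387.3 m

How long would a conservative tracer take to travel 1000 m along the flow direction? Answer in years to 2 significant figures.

Taking W1 as reference: W2−W1 = (55, -15, -0.2); W3−W1 = (80, -5, -0.3).
Solve a·Δx + b·Δy = Δh: det = 55·(-5) − 80·(-15) = 925.
∂h/∂x = [(-0.2)·(-5) − (-0.3)·(-15)] / 925 = -0.003784
∂h/∂y = [55·(-0.3) − 80·(-0.2)] / 925 = -0.0005405
|∇h| = √(-0.003784² + -0.0005405²) = 0.003822
Seepage velocity v = K·i/n = 3.8 × 0.003822 / 0.33 = 0.04401 m/day.
t = 1000 / 0.04401 = 2.272e+04 days = 62.2 years.

62 years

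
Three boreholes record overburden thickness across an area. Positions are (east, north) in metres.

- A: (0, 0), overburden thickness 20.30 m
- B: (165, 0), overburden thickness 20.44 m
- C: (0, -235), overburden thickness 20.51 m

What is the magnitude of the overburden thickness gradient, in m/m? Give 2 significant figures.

0.0012 m/m

∂d/∂x = (20.44 − 20.30) / (165 − 0) = +0.0008485
∂d/∂y = (20.51 − 20.30) / (-235 − 0) = -0.0008936
|∇f| = √(0.0008485² + -0.0008936²) = 0.001232 m/m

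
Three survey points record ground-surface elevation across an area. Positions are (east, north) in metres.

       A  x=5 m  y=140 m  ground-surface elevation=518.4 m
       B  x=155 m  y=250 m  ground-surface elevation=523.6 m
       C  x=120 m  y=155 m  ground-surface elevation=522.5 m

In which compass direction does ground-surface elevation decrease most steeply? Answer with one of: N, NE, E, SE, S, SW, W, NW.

With z = a·x + b·y + c and A as origin, the differences give:
  150·a + 110·b = +5.2
  115·a + 15·b = +4.1
Eliminate b (×15 and ×110, subtract): -10400·a = -373.00 → a = ∂z/∂x = +0.03587
Back-substitute: b = ∂z/∂y = -0.001635.
Steepest decrease is along −∇f = (-0.03587 E, +0.001635 N) → west.

W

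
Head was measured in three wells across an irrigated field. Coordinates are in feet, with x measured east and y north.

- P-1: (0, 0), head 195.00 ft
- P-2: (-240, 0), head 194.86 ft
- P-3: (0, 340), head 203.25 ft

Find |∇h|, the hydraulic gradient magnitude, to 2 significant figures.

∂h/∂x = (194.86 − 195.00) / (-240 − 0) = +0.0005833
∂h/∂y = (203.25 − 195.00) / (340 − 0) = +0.02426
|∇h| = √(0.0005833² + 0.02426²) = 0.02427

0.024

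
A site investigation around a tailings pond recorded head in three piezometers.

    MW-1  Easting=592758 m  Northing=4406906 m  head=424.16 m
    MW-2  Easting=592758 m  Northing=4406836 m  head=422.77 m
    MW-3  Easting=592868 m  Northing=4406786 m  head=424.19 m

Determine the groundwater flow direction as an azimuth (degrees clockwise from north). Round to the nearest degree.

228°

Differences from MW-1: to MW-2 (Δx, Δy, Δh) = (0, -70, -1.39); to MW-3 = (110, -120, +0.03).
Solve a·Δx + b·Δy = Δh: det = 0·(-120) − 110·(-70) = 7700.
∂h/∂x = [(-1.39)·(-120) − (+0.03)·(-70)] / 7700 = +0.02194
∂h/∂y = [0·(+0.03) − 110·(-1.39)] / 7700 = +0.01986
Flow direction (−∇h) has components (-0.02194 E, -0.01986 N).
Azimuth = atan2(E, N) = atan2(-0.02194, -0.01986) = 227.8° ≈ 228°.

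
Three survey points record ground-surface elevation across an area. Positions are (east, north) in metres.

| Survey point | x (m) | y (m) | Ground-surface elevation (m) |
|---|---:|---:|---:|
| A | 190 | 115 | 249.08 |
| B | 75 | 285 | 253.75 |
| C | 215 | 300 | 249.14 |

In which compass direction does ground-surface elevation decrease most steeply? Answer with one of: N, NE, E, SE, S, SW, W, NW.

With z = a·x + b·y + c and A as origin, the differences give:
  (-115)·a + 170·b = +4.67
  25·a + 185·b = +0.06
Eliminate b (×185 and ×170, subtract): -25525·a = 853.750 → a = ∂z/∂x = -0.03345
Back-substitute: b = ∂z/∂y = +0.004844.
Steepest decrease is along −∇f = (+0.03345 E, -0.004844 N) → east.

E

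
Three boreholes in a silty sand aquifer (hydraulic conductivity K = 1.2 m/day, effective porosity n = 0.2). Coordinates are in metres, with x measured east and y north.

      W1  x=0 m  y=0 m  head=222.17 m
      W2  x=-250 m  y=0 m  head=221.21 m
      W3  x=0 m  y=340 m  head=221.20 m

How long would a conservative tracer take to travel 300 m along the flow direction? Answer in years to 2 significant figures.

29 years

∂h/∂x = (221.21 − 222.17) / (-250 − 0) = +0.003840
∂h/∂y = (221.20 − 222.17) / (340 − 0) = -0.002853
|∇h| = √(0.003840² + -0.002853²) = 0.004784
Seepage velocity v = K·i/n = 1.2 × 0.004784 / 0.2 = 0.0287 m/day.
t = 300 / 0.0287 = 1.045e+04 days = 28.6 years.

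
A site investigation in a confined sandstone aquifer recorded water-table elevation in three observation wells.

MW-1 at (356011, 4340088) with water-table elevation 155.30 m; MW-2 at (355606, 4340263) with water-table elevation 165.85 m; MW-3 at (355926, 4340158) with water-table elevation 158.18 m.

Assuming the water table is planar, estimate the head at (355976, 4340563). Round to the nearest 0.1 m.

165.4 m

Differences from MW-1: to MW-2 (Δx, Δy, Δh) = (-405, 175, +10.55); to MW-3 = (-85, 70, +2.88).
Solve a·Δx + b·Δy = Δh: det = (-405)·70 − (-85)·175 = -13475.
∂h/∂x = [(+10.55)·70 − (+2.88)·175] / -13475 = -0.01740
∂h/∂y = [(-405)·(+2.88) − (-85)·(+10.55)] / -13475 = +0.02001
h(355976, 4340563) = 155.30 + (-0.01740)·(-35) + (+0.02001)·(475) = 155.30 +0.609 +9.505 = 165.414 m.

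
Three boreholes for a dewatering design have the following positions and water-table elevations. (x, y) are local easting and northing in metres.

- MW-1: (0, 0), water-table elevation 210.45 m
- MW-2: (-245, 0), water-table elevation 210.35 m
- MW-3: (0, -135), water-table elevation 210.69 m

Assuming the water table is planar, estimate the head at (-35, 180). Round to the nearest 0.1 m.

210.1 m

∂h/∂x = (210.35 − 210.45) / (-245 − 0) = +0.0004082
∂h/∂y = (210.69 − 210.45) / (-135 − 0) = -0.001778
h(-35, 180) = 210.45 + (+0.0004082)·(-35) + (-0.001778)·(180) = 210.45 -0.014 -0.320 = 210.116 m.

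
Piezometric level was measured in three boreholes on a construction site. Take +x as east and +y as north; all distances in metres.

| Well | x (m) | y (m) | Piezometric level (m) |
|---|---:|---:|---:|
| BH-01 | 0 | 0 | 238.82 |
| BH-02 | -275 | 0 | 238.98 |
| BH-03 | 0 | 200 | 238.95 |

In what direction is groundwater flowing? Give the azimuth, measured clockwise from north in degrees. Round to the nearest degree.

∂h/∂x = (238.98 − 238.82) / (-275 − 0) = -0.0005818
∂h/∂y = (238.95 − 238.82) / (200 − 0) = +0.0006500
Flow direction (−∇h) has components (+0.0005818 E, -0.0006500 N).
Azimuth = atan2(E, N) = atan2(+0.0005818, -0.0006500) = 138.2° ≈ 138°.

138°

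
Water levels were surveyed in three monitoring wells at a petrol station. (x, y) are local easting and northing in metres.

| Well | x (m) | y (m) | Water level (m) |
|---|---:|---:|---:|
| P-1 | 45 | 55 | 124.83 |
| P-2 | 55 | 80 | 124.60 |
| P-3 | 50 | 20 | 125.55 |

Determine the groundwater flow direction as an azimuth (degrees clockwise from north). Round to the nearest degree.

Three-point gradient (reference P-1): Δ to P-2 = (10, 25, -0.23), Δ to P-3 = (5, -35, +0.72).
∂h/∂x = +0.02095, ∂h/∂y = -0.01758 (det = -475).
Flow direction (−∇h) has components (-0.02095 E, +0.01758 N).
Azimuth = atan2(E, N) = atan2(-0.02095, +0.01758) = 310.0° ≈ 310°.

310°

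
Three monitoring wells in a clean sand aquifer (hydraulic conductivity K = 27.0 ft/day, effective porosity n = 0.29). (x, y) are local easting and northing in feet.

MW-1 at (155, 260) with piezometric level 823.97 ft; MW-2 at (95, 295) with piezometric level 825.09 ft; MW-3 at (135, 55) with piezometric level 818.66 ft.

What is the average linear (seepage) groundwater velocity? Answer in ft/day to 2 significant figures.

Taking MW-1 as reference: MW-2−MW-1 = (-60, 35, +1.12); MW-3−MW-1 = (-20, -205, -5.31).
Solve a·Δx + b·Δy = Δh: det = (-60)·(-205) − (-20)·35 = 13000.
∂h/∂x = [(+1.12)·(-205) − (-5.31)·35] / 13000 = -0.003365
∂h/∂y = [(-60)·(-5.31) − (-20)·(+1.12)] / 13000 = +0.02623
|∇h| = √(-0.003365² + 0.02623²) = 0.02644
Seepage velocity v = K·i/n = 27.0 × 0.02644 / 0.29 = 2.462 ft/day.

2.5 ft/day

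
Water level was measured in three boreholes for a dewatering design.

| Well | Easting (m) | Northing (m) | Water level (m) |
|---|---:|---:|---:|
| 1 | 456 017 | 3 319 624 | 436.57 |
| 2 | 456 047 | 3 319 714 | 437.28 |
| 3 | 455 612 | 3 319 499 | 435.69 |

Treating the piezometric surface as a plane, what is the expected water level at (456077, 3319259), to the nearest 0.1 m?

433.6 m

Differences from 1: to 2 (Δx, Δy, Δh) = (30, 90, +0.71); to 3 = (-405, -125, -0.88).
Solve a·Δx + b·Δy = Δh: det = 30·(-125) − (-405)·90 = 32700.
∂h/∂x = [(+0.71)·(-125) − (-0.88)·90] / 32700 = -0.0002920
∂h/∂y = [30·(-0.88) − (-405)·(+0.71)] / 32700 = +0.007986
h(456077, 3319259) = 436.57 + (-0.0002920)·(60) + (+0.007986)·(-365) = 436.57 -0.018 -2.915 = 433.637 m.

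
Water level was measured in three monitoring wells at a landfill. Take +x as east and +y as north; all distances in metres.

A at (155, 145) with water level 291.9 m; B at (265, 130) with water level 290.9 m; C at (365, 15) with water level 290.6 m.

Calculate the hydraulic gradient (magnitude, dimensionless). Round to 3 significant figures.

With h = a·x + b·y + c and A as origin, the differences give:
  110·a + (-15)·b = -1.0
  210·a + (-130)·b = -1.3
Eliminate b (×(-130) and ×(-15), subtract): -11150·a = 110.50 → a = ∂h/∂x = -0.009910
Back-substitute: b = ∂h/∂y = -0.006009.
|∇h| = √(-0.009910² + -0.006009²) = 0.01159

0.0116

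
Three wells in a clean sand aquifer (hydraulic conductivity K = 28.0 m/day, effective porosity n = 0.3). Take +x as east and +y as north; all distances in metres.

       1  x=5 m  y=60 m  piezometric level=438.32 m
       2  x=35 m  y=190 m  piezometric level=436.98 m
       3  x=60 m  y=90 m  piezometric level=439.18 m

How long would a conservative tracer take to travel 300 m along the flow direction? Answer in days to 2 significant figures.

Differences from 1: to 2 (Δx, Δy, Δh) = (30, 130, -1.34); to 3 = (55, 30, +0.86).
Solve a·Δx + b·Δy = Δh: det = 30·30 − 55·130 = -6250.
∂h/∂x = [(-1.34)·30 − (+0.86)·130] / -6250 = +0.02432
∂h/∂y = [30·(+0.86) − 55·(-1.34)] / -6250 = -0.01592
|∇h| = √(0.02432² + -0.01592²) = 0.02907
Seepage velocity v = K·i/n = 28.0 × 0.02907 / 0.3 = 2.713 m/day.
t = 300 / 2.713 = 110.6 days.

110 days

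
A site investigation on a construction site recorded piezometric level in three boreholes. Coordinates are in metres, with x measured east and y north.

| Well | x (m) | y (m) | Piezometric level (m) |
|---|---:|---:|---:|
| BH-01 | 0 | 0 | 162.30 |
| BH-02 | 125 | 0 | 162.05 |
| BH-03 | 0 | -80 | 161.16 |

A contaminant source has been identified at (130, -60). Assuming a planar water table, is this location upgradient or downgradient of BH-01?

∂h/∂x = (162.05 − 162.30) / (125 − 0) = -0.002000
∂h/∂y = (161.16 − 162.30) / (-80 − 0) = +0.01425
Head at (130, -60) = 162.30 + (-0.002000)·(130) + (+0.01425)·(-60) = 161.19 m.
That is lower than the 162.30 m at BH-01, so the point is downgradient.

downgradient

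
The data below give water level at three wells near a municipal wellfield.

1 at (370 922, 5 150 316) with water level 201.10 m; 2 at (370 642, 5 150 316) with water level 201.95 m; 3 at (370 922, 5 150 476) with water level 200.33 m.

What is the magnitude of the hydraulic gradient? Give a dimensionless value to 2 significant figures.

∂h/∂x = (201.95 − 201.10) / (370642 − 370922) = -0.003036
∂h/∂y = (200.33 − 201.10) / (5150476 − 5150316) = -0.004812
|∇h| = √(-0.003036² + -0.004812²) = 0.00569

0.0057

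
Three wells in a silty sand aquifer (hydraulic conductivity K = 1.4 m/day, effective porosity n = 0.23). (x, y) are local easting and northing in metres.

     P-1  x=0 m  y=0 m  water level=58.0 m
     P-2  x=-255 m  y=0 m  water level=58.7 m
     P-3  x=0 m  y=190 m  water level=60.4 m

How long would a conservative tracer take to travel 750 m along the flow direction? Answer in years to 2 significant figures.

26 years

∂h/∂x = (58.7 − 58.0) / (-255 − 0) = -0.002745
∂h/∂y = (60.4 − 58.0) / (190 − 0) = +0.01263
|∇h| = √(-0.002745² + 0.01263²) = 0.01292
Seepage velocity v = K·i/n = 1.4 × 0.01292 / 0.23 = 0.07864 m/day.
t = 750 / 0.07864 = 9537 days = 26.1 years.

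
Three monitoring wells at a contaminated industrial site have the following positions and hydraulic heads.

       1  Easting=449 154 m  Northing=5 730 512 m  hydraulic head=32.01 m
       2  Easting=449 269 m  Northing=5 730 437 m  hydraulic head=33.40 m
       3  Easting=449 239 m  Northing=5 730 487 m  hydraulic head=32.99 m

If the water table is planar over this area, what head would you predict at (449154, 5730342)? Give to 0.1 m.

32.3 m

Three-point gradient (reference 1): Δ to 2 = (115, -75, +1.39), Δ to 3 = (85, -25, +0.98).
∂h/∂x = +0.01107, ∂h/∂y = -0.001557 (det = 3500).
h(449154, 5730342) = 32.01 + (+0.01107)·(0) + (-0.001557)·(-170) = 32.01 +0.000 +0.265 = 32.275 m.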